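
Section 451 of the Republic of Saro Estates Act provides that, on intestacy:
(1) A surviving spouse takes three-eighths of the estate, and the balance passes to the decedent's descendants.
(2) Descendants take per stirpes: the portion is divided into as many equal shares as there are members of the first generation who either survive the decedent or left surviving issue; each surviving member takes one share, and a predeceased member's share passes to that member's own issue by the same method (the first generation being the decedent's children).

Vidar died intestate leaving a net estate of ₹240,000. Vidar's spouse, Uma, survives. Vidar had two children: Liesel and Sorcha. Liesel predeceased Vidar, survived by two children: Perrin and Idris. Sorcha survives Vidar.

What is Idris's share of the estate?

Idris receives ₹37,500.

Uma takes three-eighths of ₹240,000 = ₹90,000. The remaining ₹150,000 passes to the descendants.
The descendants' portion (₹150,000) is divided into 2 shares of ₹75,000: Sorcha takes ₹75,000; Liesel's ₹75,000 share passes to Liesel's issue.
Liesel's share (₹75,000) is divided into 2 shares of ₹37,500: Perrin and Idris each take ₹37,500.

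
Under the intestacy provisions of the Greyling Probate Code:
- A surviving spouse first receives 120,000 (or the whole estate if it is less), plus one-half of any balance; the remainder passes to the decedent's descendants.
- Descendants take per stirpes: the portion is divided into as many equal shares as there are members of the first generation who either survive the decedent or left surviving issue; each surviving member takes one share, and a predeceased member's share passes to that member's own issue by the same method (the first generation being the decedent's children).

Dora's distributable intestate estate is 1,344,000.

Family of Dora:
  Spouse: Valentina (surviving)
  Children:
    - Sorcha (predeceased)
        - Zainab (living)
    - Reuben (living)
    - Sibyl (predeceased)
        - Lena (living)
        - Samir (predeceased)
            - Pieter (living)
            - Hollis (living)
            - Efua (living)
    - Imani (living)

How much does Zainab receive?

Zainab receives 153,000.

Valentina first takes 120,000, leaving a balance of 1,224,000. Valentina then takes one-half of the balance (612,000), for a total of 732,000. The remaining 612,000 passes to the descendants.
The descendants' portion (612,000) is divided into 4 shares of 153,000: Reuben and Imani each take 153,000; Sorcha's 153,000 share passes to Sorcha's issue; Sibyl's 153,000 share passes to Sibyl's issue.
Sorcha's share (153,000) passes entirely to Zainab.
Sibyl's share (153,000) is divided into 2 shares of 76,500: Lena takes 76,500; Samir's 76,500 share passes to Samir's issue.
Samir's share (76,500) is divided into 3 shares of 25,500: Pieter, Hollis, and Efua each take 25,500.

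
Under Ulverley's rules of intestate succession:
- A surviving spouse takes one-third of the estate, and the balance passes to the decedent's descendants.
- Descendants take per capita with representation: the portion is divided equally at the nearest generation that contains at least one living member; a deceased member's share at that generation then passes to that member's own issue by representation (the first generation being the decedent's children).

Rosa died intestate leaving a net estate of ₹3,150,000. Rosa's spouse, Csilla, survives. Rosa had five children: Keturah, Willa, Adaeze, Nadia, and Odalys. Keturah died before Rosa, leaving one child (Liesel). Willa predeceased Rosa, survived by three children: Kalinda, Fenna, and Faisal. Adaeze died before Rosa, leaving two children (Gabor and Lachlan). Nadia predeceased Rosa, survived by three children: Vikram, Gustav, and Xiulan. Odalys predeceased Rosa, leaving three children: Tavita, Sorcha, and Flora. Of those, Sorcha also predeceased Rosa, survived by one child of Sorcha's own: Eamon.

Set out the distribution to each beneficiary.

Csilla: ₹1,050,000; Liesel: ₹175,000; Kalinda: ₹175,000; Fenna: ₹175,000; Faisal: ₹175,000; Gabor: ₹175,000; Lachlan: ₹175,000; Vikram: ₹175,000; Gustav: ₹175,000; Xiulan: ₹175,000; Tavita: ₹175,000; Eamon: ₹175,000; Flora: ₹175,000

Csilla takes one-third of ₹3,150,000 = ₹1,050,000. The remaining ₹2,100,000 passes to the descendants.
No child survives, so the initial division is made at the grandchildren's generation.
The descendants' portion (₹2,100,000) is divided into 12 shares of ₹175,000: Liesel, Kalinda, Fenna, Faisal, Gabor, Lachlan, Vikram, Gustav, Xiulan, Tavita, and Flora each take ₹175,000; Sorcha's ₹175,000 share passes to Sorcha's issue.
Sorcha's share (₹175,000) passes entirely to Eamon.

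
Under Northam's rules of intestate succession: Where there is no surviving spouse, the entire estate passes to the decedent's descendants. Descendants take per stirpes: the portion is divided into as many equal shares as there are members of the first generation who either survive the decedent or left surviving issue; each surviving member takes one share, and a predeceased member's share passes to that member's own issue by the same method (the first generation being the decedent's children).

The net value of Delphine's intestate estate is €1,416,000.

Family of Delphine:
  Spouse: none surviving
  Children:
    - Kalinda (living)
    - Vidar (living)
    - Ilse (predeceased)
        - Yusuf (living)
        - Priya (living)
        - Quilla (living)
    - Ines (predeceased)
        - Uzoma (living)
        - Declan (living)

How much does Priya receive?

Priya receives €118,000.

The entire €1,416,000 passes to the descendants.
That amount (€1,416,000) is divided into 4 shares of €354,000: Kalinda and Vidar each take €354,000; Ilse's €354,000 share passes to Ilse's issue; Ines's €354,000 share passes to Ines's issue.
Ilse's share (€354,000) is divided into 3 shares of €118,000: Yusuf, Priya, and Quilla each take €118,000.
Ines's share (€354,000) is divided into 2 shares of €177,000: Uzoma and Declan each take €177,000.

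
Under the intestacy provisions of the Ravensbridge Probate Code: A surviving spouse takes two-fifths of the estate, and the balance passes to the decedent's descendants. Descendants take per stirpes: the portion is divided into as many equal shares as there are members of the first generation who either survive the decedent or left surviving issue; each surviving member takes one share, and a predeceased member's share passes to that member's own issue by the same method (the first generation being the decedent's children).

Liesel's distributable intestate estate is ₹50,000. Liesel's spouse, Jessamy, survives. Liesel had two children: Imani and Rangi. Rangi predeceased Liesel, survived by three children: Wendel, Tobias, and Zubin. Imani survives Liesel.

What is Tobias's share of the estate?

Jessamy takes two-fifths of ₹50,000 = ₹20,000. The remaining ₹30,000 passes to the descendants.
The descendants' portion (₹30,000) is divided into 2 shares of ₹15,000: Imani takes ₹15,000; Rangi's ₹15,000 share passes to Rangi's issue.
Rangi's share (₹15,000) is divided into 3 shares of ₹5,000: Wendel, Tobias, and Zubin each take ₹5,000.

Tobias receives ₹5,000.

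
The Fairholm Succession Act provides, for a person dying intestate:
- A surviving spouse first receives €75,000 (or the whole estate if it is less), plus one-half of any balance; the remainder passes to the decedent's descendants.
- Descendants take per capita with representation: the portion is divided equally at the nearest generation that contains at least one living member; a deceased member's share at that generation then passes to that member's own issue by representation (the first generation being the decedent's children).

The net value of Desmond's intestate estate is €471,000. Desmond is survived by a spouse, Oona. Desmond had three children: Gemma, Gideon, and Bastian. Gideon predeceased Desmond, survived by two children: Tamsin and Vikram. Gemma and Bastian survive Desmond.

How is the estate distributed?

Oona first takes €75,000, leaving a balance of €396,000. Oona then takes one-half of the balance (€198,000), for a total of €273,000. The remaining €198,000 passes to the descendants.
The descendants' portion (€198,000) is divided into 3 shares of €66,000: Gemma and Bastian each take €66,000; Gideon's €66,000 share passes to Gideon's issue.
Gideon's share (€66,000) is divided into 2 shares of €33,000: Tamsin and Vikram each take €33,000.

Oona: €273,000; Gemma: €66,000; Tamsin: €33,000; Vikram: €33,000; Bastian: €66,000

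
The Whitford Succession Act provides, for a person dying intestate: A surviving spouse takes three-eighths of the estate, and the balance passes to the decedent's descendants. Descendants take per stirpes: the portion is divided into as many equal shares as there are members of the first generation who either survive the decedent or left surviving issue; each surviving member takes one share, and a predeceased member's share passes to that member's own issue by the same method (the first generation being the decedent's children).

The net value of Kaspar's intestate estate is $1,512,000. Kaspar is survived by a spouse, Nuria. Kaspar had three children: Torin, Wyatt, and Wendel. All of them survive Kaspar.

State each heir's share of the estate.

Nuria: $567,000; Torin: $315,000; Wyatt: $315,000; Wendel: $315,000

Nuria takes three-eighths of $1,512,000 = $567,000. The remaining $945,000 passes to the descendants.
The descendants' portion ($945,000) is divided into 3 shares of $315,000: Torin, Wyatt, and Wendel each take $315,000.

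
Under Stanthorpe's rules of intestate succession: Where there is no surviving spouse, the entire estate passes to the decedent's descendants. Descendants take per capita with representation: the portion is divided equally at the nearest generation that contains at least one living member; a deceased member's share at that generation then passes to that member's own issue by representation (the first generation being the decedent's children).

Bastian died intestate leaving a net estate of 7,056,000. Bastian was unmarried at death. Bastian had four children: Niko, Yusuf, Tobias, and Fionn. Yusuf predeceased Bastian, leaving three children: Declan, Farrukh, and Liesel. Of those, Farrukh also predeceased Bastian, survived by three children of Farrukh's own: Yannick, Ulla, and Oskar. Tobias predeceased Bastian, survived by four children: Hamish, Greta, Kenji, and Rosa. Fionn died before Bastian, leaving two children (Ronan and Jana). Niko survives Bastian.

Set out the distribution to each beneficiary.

The entire 7,056,000 passes to the descendants.
That amount (7,056,000) is divided into 4 shares of 1,764,000: Niko takes 1,764,000; Yusuf's 1,764,000 share passes to Yusuf's issue; Tobias's 1,764,000 share passes to Tobias's issue; Fionn's 1,764,000 share passes to Fionn's issue.
Yusuf's share (1,764,000) is divided into 3 shares of 588,000: Declan and Liesel each take 588,000; Farrukh's 588,000 share passes to Farrukh's issue.
Farrukh's share (588,000) is divided into 3 shares of 196,000: Yannick, Ulla, and Oskar each take 196,000.
Tobias's share (1,764,000) is divided into 4 shares of 441,000: Hamish, Greta, Kenji, and Rosa each take 441,000.
Fionn's share (1,764,000) is divided into 2 shares of 882,000: Ronan and Jana each take 882,000.

Niko: 1,764,000; Declan: 588,000; Yannick: 196,000; Ulla: 196,000; Oskar: 196,000; Liesel: 588,000; Hamish: 441,000; Greta: 441,000; Kenji: 441,000; Rosa: 441,000; Ronan: 882,000; Jana: 882,000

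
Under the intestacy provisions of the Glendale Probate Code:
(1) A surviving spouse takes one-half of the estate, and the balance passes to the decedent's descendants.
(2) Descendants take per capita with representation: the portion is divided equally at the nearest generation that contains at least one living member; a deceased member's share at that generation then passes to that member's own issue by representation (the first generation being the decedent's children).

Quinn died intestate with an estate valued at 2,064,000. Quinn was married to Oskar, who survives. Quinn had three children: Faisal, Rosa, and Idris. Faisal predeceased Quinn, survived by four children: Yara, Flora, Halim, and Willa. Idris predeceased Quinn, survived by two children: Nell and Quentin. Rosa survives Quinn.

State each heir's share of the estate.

Oskar takes one-half of 2,064,000 = 1,032,000. The remaining 1,032,000 passes to the descendants.
The descendants' portion (1,032,000) is divided into 3 shares of 344,000: Rosa takes 344,000; Faisal's 344,000 share passes to Faisal's issue; Idris's 344,000 share passes to Idris's issue.
Faisal's share (344,000) is divided into 4 shares of 86,000: Yara, Flora, Halim, and Willa each take 86,000.
Idris's share (344,000) is divided into 2 shares of 172,000: Nell and Quentin each take 172,000.

Oskar: 1,032,000; Yara: 86,000; Flora: 86,000; Halim: 86,000; Willa: 86,000; Rosa: 344,000; Nell: 172,000; Quentin: 172,000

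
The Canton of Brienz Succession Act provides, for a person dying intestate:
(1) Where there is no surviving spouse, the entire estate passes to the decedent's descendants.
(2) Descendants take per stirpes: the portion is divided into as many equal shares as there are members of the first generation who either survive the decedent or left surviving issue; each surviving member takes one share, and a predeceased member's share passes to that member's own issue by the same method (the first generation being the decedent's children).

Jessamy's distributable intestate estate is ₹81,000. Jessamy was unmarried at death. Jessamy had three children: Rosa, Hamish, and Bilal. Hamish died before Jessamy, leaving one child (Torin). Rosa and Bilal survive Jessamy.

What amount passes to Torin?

The entire ₹81,000 passes to the descendants.
That amount (₹81,000) is divided into 3 shares of ₹27,000: Rosa and Bilal each take ₹27,000; Hamish's ₹27,000 share passes to Hamish's issue.
Hamish's share (₹27,000) passes entirely to Torin.

Torin receives ₹27,000.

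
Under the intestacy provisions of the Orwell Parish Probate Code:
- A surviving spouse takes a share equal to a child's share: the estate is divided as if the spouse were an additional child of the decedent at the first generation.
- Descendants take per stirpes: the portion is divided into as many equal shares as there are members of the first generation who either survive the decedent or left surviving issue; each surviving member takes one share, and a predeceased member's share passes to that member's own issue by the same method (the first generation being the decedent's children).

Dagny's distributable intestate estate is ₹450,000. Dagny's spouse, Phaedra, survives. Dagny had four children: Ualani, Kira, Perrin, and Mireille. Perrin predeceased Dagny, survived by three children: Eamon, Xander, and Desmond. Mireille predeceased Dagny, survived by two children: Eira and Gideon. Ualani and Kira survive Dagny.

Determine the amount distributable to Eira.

The spouse counts as an additional share at the children's level, so there are 5 primary shares of ₹90,000. Phaedra takes one such share (₹90,000).
The children's combined portion (₹360,000) is divided into 4 shares of ₹90,000: Ualani and Kira each take ₹90,000; Perrin's ₹90,000 share passes to Perrin's issue; Mireille's ₹90,000 share passes to Mireille's issue.
Perrin's share (₹90,000) is divided into 3 shares of ₹30,000: Eamon, Xander, and Desmond each take ₹30,000.
Mireille's share (₹90,000) is divided into 2 shares of ₹45,000: Eira and Gideon each take ₹45,000.

Eira receives ₹45,000.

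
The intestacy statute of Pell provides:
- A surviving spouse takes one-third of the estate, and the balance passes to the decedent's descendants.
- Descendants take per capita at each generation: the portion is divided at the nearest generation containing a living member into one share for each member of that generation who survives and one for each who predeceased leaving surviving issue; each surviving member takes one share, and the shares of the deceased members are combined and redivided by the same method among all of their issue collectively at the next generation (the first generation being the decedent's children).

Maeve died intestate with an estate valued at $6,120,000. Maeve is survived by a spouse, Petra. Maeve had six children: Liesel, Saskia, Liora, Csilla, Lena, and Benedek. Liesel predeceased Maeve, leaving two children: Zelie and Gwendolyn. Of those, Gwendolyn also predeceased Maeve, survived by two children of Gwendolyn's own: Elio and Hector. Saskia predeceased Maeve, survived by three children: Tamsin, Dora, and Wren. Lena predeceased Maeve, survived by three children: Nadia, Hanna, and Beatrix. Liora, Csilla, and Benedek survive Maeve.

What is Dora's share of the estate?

Petra takes one-third of $6,120,000 = $2,040,000. The remaining $4,080,000 passes to the descendants.
The descendants' portion ($4,080,000) is divided at the children's generation into 6 shares of $680,000. Liora, Csilla, and Benedek each take $680,000. The 3 shares of the deceased (Liesel, Saskia, and Lena) are combined into a pool of $2,040,000.
That pool ($2,040,000) is divided at the grandchildren's generation into 8 shares of $255,000. Zelie, Tamsin, Dora, Wren, Nadia, Hanna, and Beatrix each take $255,000. The remaining share for the deceased Gwendolyn ($255,000) is carried to the next generation.
That pool ($255,000) is divided at the great-grandchildren's generation equally among Elio and Hector: $127,500 each.

Dora receives $255,000.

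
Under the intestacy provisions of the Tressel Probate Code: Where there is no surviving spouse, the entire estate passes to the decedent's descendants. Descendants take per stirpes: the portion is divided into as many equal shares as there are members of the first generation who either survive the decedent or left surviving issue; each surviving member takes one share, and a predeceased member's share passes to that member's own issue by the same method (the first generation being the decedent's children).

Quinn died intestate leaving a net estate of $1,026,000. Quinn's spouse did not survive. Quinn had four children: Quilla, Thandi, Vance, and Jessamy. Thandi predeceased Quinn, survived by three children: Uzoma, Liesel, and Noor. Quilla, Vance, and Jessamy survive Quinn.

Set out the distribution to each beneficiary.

The entire $1,026,000 passes to the descendants.
That amount ($1,026,000) is divided into 4 shares of $256,500: Quilla, Vance, and Jessamy each take $256,500; Thandi's $256,500 share passes to Thandi's issue.
Thandi's share ($256,500) is divided into 3 shares of $85,500: Uzoma, Liesel, and Noor each take $85,500.

Quilla: $256,500; Uzoma: $85,500; Liesel: $85,500; Noor: $85,500; Vance: $256,500; Jessamy: $256,500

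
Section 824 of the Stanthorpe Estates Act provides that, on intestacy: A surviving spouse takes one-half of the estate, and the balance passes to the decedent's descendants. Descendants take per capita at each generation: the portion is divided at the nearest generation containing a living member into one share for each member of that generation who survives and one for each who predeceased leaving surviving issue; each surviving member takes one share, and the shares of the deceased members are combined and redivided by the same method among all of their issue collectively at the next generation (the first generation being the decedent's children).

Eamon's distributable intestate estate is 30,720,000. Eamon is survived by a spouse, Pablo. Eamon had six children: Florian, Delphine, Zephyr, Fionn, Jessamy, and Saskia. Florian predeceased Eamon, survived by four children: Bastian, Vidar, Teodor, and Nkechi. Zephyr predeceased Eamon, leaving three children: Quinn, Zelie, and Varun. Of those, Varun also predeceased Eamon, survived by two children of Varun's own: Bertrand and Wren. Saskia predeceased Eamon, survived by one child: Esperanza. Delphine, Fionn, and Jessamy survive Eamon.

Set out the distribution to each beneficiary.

Pablo takes one-half of 30,720,000 = 15,360,000. The remaining 15,360,000 passes to the descendants.
The descendants' portion (15,360,000) is divided at the children's generation into 6 shares of 2,560,000. Delphine, Fionn, and Jessamy each take 2,560,000. The 3 shares of the deceased (Florian, Zephyr, and Saskia) are combined into a pool of 7,680,000.
That pool (7,680,000) is divided at the grandchildren's generation into 8 shares of 960,000. Bastian, Vidar, Teodor, Nkechi, Quinn, Zelie, and Esperanza each take 960,000. The remaining share for the deceased Varun (960,000) is carried to the next generation.
That pool (960,000) is divided at the great-grandchildren's generation equally among Bertrand and Wren: 480,000 each.

Pablo: 15,360,000; Bastian: 960,000; Vidar: 960,000; Teodor: 960,000; Nkechi: 960,000; Delphine: 2,560,000; Quinn: 960,000; Zelie: 960,000; Bertrand: 480,000; Wren: 480,000; Fionn: 2,560,000; Jessamy: 2,560,000; Esperanza: 960,000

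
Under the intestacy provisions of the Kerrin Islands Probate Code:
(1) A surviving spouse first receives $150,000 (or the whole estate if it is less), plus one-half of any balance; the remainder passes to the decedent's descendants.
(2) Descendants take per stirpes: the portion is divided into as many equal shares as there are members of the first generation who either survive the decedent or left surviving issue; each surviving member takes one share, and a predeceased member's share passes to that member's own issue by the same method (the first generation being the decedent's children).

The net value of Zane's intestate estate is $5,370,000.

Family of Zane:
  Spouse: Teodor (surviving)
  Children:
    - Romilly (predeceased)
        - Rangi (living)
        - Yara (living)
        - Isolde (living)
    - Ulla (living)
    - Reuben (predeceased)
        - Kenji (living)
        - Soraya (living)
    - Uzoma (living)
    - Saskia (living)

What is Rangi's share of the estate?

Rangi receives $174,000.

Teodor first takes $150,000, leaving a balance of $5,220,000. Teodor then takes one-half of the balance ($2,610,000), for a total of $2,760,000. The remaining $2,610,000 passes to the descendants.
The descendants' portion ($2,610,000) is divided into 5 shares of $522,000: Ulla, Uzoma, and Saskia each take $522,000; Romilly's $522,000 share passes to Romilly's issue; Reuben's $522,000 share passes to Reuben's issue.
Romilly's share ($522,000) is divided into 3 shares of $174,000: Rangi, Yara, and Isolde each take $174,000.
Reuben's share ($522,000) is divided into 2 shares of $261,000: Kenji and Soraya each take $261,000.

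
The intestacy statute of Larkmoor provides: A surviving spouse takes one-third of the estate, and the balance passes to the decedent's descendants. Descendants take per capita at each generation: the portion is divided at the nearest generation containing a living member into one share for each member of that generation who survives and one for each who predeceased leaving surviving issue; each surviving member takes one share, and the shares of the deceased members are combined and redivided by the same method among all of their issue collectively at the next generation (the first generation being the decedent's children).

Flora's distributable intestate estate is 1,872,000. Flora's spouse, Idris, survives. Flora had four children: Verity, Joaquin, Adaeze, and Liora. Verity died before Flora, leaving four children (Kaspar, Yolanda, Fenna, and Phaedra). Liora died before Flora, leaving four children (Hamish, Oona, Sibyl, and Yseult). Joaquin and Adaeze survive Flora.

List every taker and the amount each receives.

Idris: 624,000; Kaspar: 78,000; Yolanda: 78,000; Fenna: 78,000; Phaedra: 78,000; Joaquin: 312,000; Adaeze: 312,000; Hamish: 78,000; Oona: 78,000; Sibyl: 78,000; Yseult: 78,000

Idris takes one-third of 1,872,000 = 624,000. The remaining 1,248,000 passes to the descendants.
The descendants' portion (1,248,000) is divided at the children's generation into 4 shares of 312,000. Joaquin and Adaeze each take 312,000. The 2 shares of the deceased (Verity and Liora) are combined into a pool of 624,000.
That pool (624,000) is divided at the grandchildren's generation equally among Kaspar, Yolanda, Fenna, Phaedra, Hamish, Oona, Sibyl, and Yseult: 78,000 each.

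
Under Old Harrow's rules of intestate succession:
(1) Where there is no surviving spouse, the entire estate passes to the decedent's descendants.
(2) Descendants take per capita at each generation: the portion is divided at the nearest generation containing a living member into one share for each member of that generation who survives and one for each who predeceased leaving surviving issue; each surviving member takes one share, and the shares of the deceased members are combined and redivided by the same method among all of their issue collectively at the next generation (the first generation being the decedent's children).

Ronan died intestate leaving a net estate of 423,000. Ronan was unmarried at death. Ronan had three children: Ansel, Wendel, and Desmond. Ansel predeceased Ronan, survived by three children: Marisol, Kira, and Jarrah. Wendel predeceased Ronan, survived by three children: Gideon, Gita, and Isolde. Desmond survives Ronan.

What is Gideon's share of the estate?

The entire 423,000 passes to the descendants.
That amount (423,000) is divided at the children's generation into 3 shares of 141,000. Desmond takes 141,000. The 2 shares of the deceased (Ansel and Wendel) are combined into a pool of 282,000.
That pool (282,000) is divided at the grandchildren's generation equally among Marisol, Kira, Jarrah, Gideon, Gita, and Isolde: 47,000 each.

Gideon receives 47,000.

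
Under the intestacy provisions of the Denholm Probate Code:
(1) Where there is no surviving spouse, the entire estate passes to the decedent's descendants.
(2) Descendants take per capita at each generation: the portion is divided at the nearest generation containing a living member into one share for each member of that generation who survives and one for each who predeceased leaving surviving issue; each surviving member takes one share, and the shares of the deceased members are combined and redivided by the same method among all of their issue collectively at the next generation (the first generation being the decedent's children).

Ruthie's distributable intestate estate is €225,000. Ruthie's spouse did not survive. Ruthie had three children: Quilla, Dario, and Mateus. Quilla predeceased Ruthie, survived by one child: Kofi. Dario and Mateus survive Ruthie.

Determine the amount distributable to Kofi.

Kofi receives €75,000.

The entire €225,000 passes to the descendants.
That amount (€225,000) is divided at the children's generation into 3 shares of €75,000. Dario and Mateus each take €75,000. The remaining share for the deceased Quilla (€75,000) is carried to the next generation.
That pool (€75,000) passes entirely to Kofi, the sole taker at the grandchildren's generation.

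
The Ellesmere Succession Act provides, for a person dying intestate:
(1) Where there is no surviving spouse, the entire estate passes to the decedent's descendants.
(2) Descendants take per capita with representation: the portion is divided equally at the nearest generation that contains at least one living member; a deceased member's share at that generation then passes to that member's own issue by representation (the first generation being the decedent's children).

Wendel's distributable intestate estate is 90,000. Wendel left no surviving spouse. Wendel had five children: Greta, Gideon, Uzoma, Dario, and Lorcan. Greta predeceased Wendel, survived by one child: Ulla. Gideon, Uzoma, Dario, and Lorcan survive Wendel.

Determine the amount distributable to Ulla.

The entire 90,000 passes to the descendants.
That amount (90,000) is divided into 5 shares of 18,000: Gideon, Uzoma, Dario, and Lorcan each take 18,000; Greta's 18,000 share passes to Greta's issue.
Greta's share (18,000) passes entirely to Ulla.

Ulla receives 18,000.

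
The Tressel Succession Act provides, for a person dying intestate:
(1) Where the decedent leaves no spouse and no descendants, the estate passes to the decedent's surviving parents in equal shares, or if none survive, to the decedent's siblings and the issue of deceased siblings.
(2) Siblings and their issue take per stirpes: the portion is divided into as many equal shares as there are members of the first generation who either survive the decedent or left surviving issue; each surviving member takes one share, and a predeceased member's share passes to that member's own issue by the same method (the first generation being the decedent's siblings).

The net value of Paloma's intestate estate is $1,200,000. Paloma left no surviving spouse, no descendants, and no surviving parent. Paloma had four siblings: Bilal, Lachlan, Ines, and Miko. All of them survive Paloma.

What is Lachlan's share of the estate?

Lachlan receives $300,000.

The entire $1,200,000 passes to the siblings and their issue.
That amount ($1,200,000) is divided into 4 shares of $300,000: Bilal, Lachlan, Ines, and Miko each take $300,000.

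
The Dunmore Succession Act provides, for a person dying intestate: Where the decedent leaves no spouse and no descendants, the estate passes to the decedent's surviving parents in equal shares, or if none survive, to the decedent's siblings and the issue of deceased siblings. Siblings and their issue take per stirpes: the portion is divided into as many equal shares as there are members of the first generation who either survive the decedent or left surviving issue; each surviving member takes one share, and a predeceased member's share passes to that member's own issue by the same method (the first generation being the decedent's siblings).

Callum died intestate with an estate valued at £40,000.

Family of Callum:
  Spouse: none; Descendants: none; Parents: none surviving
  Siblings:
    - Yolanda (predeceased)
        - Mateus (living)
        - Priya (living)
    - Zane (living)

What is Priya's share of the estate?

Priya receives £10,000.

The entire £40,000 passes to the siblings and their issue.
That amount (£40,000) is divided into 2 shares of £20,000: Zane takes £20,000; Yolanda's £20,000 share passes to Yolanda's issue.
Yolanda's share (£20,000) is divided into 2 shares of £10,000: Mateus and Priya each take £10,000.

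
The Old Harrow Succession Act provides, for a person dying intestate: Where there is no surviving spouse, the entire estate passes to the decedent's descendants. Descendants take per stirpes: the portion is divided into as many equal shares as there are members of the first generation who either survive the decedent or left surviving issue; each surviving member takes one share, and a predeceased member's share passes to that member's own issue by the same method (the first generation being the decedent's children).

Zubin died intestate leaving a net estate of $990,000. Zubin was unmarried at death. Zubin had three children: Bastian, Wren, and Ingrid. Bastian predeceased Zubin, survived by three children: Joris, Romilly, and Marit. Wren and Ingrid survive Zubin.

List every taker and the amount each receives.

The entire $990,000 passes to the descendants.
That amount ($990,000) is divided into 3 shares of $330,000: Wren and Ingrid each take $330,000; Bastian's $330,000 share passes to Bastian's issue.
Bastian's share ($330,000) is divided into 3 shares of $110,000: Joris, Romilly, and Marit each take $110,000.

Joris: $110,000; Romilly: $110,000; Marit: $110,000; Wren: $330,000; Ingrid: $330,000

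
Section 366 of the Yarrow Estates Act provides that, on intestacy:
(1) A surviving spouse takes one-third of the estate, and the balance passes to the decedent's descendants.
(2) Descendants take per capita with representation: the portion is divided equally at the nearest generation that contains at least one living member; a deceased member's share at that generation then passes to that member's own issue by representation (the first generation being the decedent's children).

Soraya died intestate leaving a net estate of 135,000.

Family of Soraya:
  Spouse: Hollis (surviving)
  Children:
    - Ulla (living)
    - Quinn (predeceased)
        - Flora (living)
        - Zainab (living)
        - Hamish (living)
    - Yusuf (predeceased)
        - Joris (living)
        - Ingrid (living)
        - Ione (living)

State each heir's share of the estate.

Hollis: 45,000; Ulla: 30,000; Flora: 10,000; Zainab: 10,000; Hamish: 10,000; Joris: 10,000; Ingrid: 10,000; Ione: 10,000

Hollis takes one-third of 135,000 = 45,000. The remaining 90,000 passes to the descendants.
The descendants' portion (90,000) is divided into 3 shares of 30,000: Ulla takes 30,000; Quinn's 30,000 share passes to Quinn's issue; Yusuf's 30,000 share passes to Yusuf's issue.
Quinn's share (30,000) is divided into 3 shares of 10,000: Flora, Zainab, and Hamish each take 10,000.
Yusuf's share (30,000) is divided into 3 shares of 10,000: Joris, Ingrid, and Ione each take 10,000.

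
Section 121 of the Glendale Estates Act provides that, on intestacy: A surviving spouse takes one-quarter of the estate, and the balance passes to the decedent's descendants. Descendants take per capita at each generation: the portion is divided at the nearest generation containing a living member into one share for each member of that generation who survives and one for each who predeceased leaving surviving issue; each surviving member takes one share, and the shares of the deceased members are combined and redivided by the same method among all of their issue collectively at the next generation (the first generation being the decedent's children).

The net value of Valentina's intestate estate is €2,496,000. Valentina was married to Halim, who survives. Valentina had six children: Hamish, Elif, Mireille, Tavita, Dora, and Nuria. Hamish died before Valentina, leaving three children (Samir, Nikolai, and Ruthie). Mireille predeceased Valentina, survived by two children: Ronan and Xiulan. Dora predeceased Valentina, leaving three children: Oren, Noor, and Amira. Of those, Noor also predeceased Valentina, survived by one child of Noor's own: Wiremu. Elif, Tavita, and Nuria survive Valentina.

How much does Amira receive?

Amira receives €117,000.

Halim takes one-quarter of €2,496,000 = €624,000. The remaining €1,872,000 passes to the descendants.
The descendants' portion (€1,872,000) is divided at the children's generation into 6 shares of €312,000. Elif, Tavita, and Nuria each take €312,000. The 3 shares of the deceased (Hamish, Mireille, and Dora) are combined into a pool of €936,000.
That pool (€936,000) is divided at the grandchildren's generation into 8 shares of €117,000. Samir, Nikolai, Ruthie, Ronan, Xiulan, Oren, and Amira each take €117,000. The remaining share for the deceased Noor (€117,000) is carried to the next generation.
That pool (€117,000) passes entirely to Wiremu, the sole taker at the great-grandchildren's generation.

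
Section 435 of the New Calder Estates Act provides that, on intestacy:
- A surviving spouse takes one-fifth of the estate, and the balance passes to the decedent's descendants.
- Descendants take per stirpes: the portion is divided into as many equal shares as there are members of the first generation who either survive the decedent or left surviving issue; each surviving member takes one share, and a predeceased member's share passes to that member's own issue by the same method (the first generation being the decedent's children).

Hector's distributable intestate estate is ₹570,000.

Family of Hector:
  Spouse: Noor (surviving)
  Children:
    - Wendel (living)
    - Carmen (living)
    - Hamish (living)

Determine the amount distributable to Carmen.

Carmen receives ₹152,000.

Noor takes one-fifth of ₹570,000 = ₹114,000. The remaining ₹456,000 passes to the descendants.
The descendants' portion (₹456,000) is divided into 3 shares of ₹152,000: Wendel, Carmen, and Hamish each take ₹152,000.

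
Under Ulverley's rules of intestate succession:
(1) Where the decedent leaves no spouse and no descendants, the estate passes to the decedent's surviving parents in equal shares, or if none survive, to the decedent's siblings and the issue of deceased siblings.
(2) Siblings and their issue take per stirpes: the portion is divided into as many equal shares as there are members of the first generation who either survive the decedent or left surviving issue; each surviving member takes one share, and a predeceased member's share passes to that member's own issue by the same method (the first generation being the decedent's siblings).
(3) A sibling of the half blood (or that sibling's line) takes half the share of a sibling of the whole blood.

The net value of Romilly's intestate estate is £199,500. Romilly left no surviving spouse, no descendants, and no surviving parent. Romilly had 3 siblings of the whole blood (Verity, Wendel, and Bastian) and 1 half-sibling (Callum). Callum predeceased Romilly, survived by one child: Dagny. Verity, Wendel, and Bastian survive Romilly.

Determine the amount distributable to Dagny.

The entire £199,500 passes to the siblings and their issue.
Counting each half-blood sibling's line as half a unit, there are 7/2 units in £199,500, so one unit is £57,000. Whole-blood lines (Verity, Wendel, and Bastian) take £57,000 each; half-blood lines (Callum) take £28,500 each.
Callum's share (£28,500) passes entirely to Dagny.

Dagny receives £28,500.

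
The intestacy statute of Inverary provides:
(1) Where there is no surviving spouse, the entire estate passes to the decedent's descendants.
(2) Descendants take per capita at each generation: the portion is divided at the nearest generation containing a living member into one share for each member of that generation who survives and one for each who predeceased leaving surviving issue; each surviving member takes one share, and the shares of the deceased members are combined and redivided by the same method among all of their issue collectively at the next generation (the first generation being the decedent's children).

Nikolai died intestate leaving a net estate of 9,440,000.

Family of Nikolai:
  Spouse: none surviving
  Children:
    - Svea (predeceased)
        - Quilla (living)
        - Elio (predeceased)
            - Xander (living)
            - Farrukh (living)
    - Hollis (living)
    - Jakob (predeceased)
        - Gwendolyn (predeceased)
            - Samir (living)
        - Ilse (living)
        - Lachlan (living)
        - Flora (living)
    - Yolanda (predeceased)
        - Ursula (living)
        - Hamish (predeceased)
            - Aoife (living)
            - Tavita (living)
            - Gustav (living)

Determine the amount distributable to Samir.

The entire 9,440,000 passes to the descendants.
That amount (9,440,000) is divided at the children's generation into 4 shares of 2,360,000. Hollis takes 2,360,000. The 3 shares of the deceased (Svea, Jakob, and Yolanda) are combined into a pool of 7,080,000.
That pool (7,080,000) is divided at the grandchildren's generation into 8 shares of 885,000. Quilla, Ilse, Lachlan, Flora, and Ursula each take 885,000. The 3 shares of the deceased (Elio, Gwendolyn, and Hamish) are combined into a pool of 2,655,000.
That pool (2,655,000) is divided at the great-grandchildren's generation equally among Xander, Farrukh, Samir, Aoife, Tavita, and Gustav: 442,500 each.

Samir receives 442,500.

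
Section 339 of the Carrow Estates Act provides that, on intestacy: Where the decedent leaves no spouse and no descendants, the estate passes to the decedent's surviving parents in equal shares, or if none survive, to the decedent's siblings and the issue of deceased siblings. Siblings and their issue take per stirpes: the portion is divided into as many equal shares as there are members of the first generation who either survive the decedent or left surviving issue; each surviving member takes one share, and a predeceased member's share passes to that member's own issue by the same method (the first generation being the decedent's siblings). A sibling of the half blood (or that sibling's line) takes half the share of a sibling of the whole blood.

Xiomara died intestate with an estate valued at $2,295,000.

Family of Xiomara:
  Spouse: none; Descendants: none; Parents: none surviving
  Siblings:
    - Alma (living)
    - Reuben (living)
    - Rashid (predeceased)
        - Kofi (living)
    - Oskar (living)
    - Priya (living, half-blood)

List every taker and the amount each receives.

Alma: $510,000; Reuben: $510,000; Kofi: $510,000; Oskar: $510,000; Priya: $255,000

The entire $2,295,000 passes to the siblings and their issue.
Counting each half-blood sibling's line as half a unit, there are 9/2 units in $2,295,000, so one unit is $510,000. Whole-blood lines (Alma, Reuben, Rashid, and Oskar) take $510,000 each; half-blood lines (Priya) take $255,000 each.
Rashid's share ($510,000) passes entirely to Kofi.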